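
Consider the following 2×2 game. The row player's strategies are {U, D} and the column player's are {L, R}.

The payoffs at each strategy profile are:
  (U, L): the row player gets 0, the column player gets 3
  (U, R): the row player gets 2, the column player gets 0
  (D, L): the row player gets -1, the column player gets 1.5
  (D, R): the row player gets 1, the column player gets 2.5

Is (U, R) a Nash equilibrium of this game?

At (U, R), the row player earns 2; switching to D would give 1, so the row player has no profitable deviation.
The column player earns 0; switching to L would give 3, so the column player would deviate.
Since at least one player can profitably deviate, this is not a Nash equilibrium.

No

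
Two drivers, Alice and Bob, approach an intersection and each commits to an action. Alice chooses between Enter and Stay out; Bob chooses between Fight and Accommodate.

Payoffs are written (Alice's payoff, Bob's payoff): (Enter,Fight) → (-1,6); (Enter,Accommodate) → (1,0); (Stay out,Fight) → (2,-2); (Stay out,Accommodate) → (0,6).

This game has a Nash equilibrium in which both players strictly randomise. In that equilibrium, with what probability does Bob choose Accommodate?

3/4

Let c be the probability that Bob plays Fight. In a completely mixed equilibrium, Alice must be indifferent between Enter and Stay out.
Alice's expected payoff from Enter is −c + (1−c); from Stay out it is 2c.
Setting these equal: −2c + 1 = 2c, so c = 1/4.
Therefore Bob plays Accommodate with probability 1 − 1/4 = 3/4.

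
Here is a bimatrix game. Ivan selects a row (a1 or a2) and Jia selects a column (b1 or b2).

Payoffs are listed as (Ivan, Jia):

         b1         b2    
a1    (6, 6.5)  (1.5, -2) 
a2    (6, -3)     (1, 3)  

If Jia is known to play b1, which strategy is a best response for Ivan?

either — both a1 and a2 are best responses

Against b1, Ivan earns 6 from a1 and 6 from a2.
So either strategy is a best response.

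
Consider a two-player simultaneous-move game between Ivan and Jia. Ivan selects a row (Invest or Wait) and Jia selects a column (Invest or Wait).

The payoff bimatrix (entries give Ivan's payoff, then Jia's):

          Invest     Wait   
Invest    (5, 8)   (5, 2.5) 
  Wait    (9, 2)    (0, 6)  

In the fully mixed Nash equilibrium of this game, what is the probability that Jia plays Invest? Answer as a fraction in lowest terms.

Let q be the probability that Jia plays Invest. In a completely mixed equilibrium, Ivan must be indifferent between Invest and Wait.
Ivan's expected payoff from Invest is 5q + 5(1−q); from Wait it is 9q.
Setting these equal: 5 = 9q, so q = 5/9.

5/9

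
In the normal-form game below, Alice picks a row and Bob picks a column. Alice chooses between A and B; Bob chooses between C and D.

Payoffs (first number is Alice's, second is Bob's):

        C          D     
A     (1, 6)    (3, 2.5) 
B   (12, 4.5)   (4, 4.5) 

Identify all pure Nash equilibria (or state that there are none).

(A, C): Alice prefers B (12 > 1) — not an equilibrium.
(A, D): Alice prefers B (4 > 3); Bob prefers C (6 > 2.5) — not an equilibrium.
(B, C): Alice gets 12 ≥ 1 from A, and Bob gets 4.5 ≥ 4.5 from D — Nash equilibrium.
(B, D): Alice gets 4 ≥ 3 from A, and Bob gets 4.5 ≥ 4.5 from C — Nash equilibrium.

(B, C) and (B, D)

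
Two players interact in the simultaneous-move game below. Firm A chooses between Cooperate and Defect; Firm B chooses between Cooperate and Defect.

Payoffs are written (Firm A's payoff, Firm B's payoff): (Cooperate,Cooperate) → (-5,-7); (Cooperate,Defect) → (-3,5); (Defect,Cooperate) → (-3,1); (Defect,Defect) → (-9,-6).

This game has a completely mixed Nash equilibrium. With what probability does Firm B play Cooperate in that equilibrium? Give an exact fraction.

Let c be the probability that Firm B plays Cooperate. In a completely mixed equilibrium, Firm A must be indifferent between Cooperate and Defect.
Firm A's expected payoff from Cooperate is −5c − 3(1−c); from Defect it is −3c − 9(1−c).
Setting these equal: −2c − 3 = 6c − 9, so c = 3/4.

3/4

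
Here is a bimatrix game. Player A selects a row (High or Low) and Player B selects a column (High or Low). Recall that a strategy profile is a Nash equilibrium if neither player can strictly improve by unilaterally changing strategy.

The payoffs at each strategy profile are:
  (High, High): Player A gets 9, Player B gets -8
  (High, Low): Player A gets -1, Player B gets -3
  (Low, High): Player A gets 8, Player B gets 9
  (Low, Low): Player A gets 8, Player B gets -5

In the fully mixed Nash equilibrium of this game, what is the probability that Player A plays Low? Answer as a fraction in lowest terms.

5/19

Let p be the probability that Player A plays High. In a completely mixed equilibrium, Player B must be indifferent between High and Low.
Player B's expected payoff from High is −8p + 9(1−p); from Low it is −3p − 5(1−p).
Setting these equal: −17p + 9 = 2p − 5, so p = 14/19.
Therefore Player A plays Low with probability 1 − 14/19 = 5/19.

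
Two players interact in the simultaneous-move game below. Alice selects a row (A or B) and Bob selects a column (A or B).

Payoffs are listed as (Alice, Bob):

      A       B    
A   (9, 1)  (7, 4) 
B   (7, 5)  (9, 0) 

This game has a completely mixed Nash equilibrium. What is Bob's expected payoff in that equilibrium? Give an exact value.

First find x, the probability Alice plays A, from Bob's indifference between A and B: x + 5(1−x) = 4x, giving x = 5/8.
Since Bob is indifferent in equilibrium, Bob's expected payoff equals the payoff from either column against (5/8, 3/8). Using A: (5/8) + 5(3/8) = 5/2.

5/2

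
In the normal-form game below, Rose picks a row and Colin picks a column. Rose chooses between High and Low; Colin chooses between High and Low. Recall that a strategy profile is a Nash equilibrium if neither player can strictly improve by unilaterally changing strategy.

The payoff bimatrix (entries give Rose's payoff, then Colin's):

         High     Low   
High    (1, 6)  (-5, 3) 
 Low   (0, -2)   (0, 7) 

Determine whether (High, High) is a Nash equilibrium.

Yes

At (High, High), Rose earns 1; switching to Low would give 0, so Rose has no profitable deviation.
Colin earns 6; switching to Low would give 3, so Colin has no profitable deviation.
Neither player can gain by a unilateral deviation, so this profile is a Nash equilibrium.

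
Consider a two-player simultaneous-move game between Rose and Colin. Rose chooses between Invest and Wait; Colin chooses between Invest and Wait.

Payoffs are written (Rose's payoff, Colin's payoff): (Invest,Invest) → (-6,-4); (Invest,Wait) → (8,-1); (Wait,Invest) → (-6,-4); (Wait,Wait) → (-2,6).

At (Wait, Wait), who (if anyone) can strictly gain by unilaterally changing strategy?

Rose

Rose at (Wait, Wait) earns -2; deviating to Invest yields 8 — a strict improvement.
Colin earns 6; deviating to Invest yields -4 — not better.
Only Rose has a strictly profitable deviation.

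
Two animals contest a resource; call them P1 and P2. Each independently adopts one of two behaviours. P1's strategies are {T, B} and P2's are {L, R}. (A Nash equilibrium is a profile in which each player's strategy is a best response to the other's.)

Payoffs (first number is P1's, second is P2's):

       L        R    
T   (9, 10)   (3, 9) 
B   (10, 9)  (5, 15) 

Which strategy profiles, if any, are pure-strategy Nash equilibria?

(B, R)

(T, L): P1 prefers B (10 > 9) — not an equilibrium.
(T, R): P1 prefers B (5 > 3); P2 prefers L (10 > 9) — not an equilibrium.
(B, L): P2 prefers R (15 > 9) — not an equilibrium.
(B, R): P1 gets 5 ≥ 3 from T, and P2 gets 15 ≥ 9 from L — Nash equilibrium.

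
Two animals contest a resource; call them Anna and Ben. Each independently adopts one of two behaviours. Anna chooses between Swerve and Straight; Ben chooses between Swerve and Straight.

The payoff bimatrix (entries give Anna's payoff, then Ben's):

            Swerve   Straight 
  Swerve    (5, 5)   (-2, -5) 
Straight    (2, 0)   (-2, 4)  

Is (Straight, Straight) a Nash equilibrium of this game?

Yes

At (Straight, Straight), Anna earns -2; switching to Swerve would give -2, so Anna has no profitable deviation.
Ben earns 4; switching to Swerve would give 0, so Ben has no profitable deviation.
Neither player can gain by a unilateral deviation, so this profile is a Nash equilibrium.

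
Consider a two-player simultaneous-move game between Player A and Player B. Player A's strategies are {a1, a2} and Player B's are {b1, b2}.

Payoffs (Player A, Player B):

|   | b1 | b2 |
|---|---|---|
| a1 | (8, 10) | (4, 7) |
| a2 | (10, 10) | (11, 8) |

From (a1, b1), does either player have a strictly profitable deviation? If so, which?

Player A at (a1, b1) earns 8; deviating to a2 yields 10 — a strict improvement.
Player B earns 10; deviating to b2 yields 7 — not better.
Only Player A has a strictly profitable deviation.

Player A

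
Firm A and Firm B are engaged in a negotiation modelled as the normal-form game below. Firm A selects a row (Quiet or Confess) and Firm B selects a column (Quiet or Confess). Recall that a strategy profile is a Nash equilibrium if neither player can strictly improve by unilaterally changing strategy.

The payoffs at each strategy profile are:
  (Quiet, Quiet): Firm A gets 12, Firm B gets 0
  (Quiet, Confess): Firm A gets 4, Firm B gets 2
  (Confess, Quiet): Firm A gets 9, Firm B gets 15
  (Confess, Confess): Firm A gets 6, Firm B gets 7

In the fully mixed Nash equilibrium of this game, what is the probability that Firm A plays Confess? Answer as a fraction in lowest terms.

1/5

Let x be the probability that Firm A plays Quiet. In a completely mixed equilibrium, Firm B must be indifferent between Quiet and Confess.
Firm B's expected payoff from Quiet is 15(1−x); from Confess it is 2x + 7(1−x).
Setting these equal: −15x + 15 = −5x + 7, so x = 4/5.
Therefore Firm A plays Confess with probability 1 − 4/5 = 1/5.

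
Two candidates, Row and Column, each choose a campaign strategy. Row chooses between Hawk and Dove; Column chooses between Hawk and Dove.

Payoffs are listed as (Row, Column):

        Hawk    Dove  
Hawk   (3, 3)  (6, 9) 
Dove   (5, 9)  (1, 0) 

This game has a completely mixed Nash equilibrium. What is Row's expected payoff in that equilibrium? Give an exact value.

First find q, the probability Column plays Hawk, from Row's indifference between Hawk and Dove: 3q + 6(1−q) = 5q + (1−q), giving q = 5/7.
Since Row is indifferent in equilibrium, Row's expected payoff equals the payoff from either row against (5/7, 2/7). Using Hawk: 3(5/7) + 6(2/7) = 27/7.

27/7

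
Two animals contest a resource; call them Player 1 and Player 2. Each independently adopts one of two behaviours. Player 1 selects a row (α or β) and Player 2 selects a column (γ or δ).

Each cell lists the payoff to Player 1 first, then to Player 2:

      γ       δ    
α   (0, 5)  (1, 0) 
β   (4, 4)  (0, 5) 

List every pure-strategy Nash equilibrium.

none

(α, γ): Player 1 prefers β (4 > 0) — not an equilibrium.
(α, δ): Player 2 prefers γ (5 > 0) — not an equilibrium.
(β, γ): Player 2 prefers δ (5 > 4) — not an equilibrium.
(β, δ): Player 1 prefers α (1 > 0) — not an equilibrium.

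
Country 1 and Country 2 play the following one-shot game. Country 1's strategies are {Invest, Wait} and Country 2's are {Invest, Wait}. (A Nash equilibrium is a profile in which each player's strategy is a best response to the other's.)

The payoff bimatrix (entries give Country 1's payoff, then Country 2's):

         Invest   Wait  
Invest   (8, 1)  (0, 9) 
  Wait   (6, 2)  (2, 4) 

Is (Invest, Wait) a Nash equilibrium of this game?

No

At (Invest, Wait), Country 1 earns 0; switching to Wait would give 2, so Country 1 would deviate.
Country 2 earns 9; switching to Invest would give 1, so Country 2 has no profitable deviation.
Since at least one player can profitably deviate, this is not a Nash equilibrium.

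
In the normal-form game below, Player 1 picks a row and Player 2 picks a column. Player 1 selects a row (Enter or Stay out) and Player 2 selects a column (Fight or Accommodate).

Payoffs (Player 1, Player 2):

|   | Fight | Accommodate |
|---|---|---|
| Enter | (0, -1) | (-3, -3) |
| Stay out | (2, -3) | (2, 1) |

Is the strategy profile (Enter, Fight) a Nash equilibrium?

At (Enter, Fight), Player 1 earns 0; switching to Stay out would give 2, so Player 1 would deviate.
Player 2 earns -1; switching to Accommodate would give -3, so Player 2 has no profitable deviation.
Since at least one player can profitably deviate, this is not a Nash equilibrium.

No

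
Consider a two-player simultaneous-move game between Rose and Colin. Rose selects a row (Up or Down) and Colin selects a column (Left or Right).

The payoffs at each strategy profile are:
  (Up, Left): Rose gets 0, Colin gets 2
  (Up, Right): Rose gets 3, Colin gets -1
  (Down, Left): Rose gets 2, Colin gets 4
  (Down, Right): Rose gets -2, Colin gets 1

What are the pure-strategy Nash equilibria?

(Down, Left)

(Up, Left): Rose prefers Down (2 > 0) — not an equilibrium.
(Up, Right): Colin prefers Left (2 > -1) — not an equilibrium.
(Down, Left): Rose gets 2 ≥ 0 from Up, and Colin gets 4 ≥ 1 from Right — Nash equilibrium.
(Down, Right): Rose prefers Up (3 > -2); Colin prefers Left (4 > 1) — not an equilibrium.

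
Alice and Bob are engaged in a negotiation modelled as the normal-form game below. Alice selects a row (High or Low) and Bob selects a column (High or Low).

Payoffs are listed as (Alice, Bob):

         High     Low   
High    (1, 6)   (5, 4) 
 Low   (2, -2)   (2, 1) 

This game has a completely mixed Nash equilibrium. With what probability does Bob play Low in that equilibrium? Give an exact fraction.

1/4

Let y be the probability that Bob plays High. In a completely mixed equilibrium, Alice must be indifferent between High and Low.
Alice's expected payoff from High is y + 5(1−y); from Low it is 2y + 2(1−y).
Setting these equal: −4y + 5 = 2, so y = 3/4.
Therefore Bob plays Low with probability 1 − 3/4 = 1/4.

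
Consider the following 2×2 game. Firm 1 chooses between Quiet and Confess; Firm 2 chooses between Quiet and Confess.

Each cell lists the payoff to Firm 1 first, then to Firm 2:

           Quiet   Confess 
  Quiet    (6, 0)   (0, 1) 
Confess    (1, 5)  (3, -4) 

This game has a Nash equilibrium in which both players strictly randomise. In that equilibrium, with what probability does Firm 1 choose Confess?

Let x be the probability that Firm 1 plays Quiet. In a completely mixed equilibrium, Firm 2 must be indifferent between Quiet and Confess.
Firm 2's expected payoff from Quiet is 5(1−x); from Confess it is x − 4(1−x).
Setting these equal: −5x + 5 = 5x − 4, so x = 9/10.
Therefore Firm 1 plays Confess with probability 1 − 9/10 = 1/10.

1/10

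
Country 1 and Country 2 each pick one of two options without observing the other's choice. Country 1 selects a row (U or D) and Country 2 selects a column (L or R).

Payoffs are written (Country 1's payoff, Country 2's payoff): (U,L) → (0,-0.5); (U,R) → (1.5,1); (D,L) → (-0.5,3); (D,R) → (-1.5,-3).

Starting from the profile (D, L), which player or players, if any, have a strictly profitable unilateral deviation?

Country 1

Country 1 at (D, L) earns -0.5; deviating to U yields 0 — a strict improvement.
Country 2 earns 3; deviating to R yields -3 — not better.
Only Country 1 has a strictly profitable deviation.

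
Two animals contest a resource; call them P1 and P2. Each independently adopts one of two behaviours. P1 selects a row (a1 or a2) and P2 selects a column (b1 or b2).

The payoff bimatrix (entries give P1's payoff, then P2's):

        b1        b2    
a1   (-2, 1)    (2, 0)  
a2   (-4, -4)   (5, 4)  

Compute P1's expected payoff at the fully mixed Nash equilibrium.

-2/5

First find q, the probability P2 plays b1, from P1's indifference between a1 and a2: −2q + 2(1−q) = −4q + 5(1−q), giving q = 3/5.
Since P1 is indifferent in equilibrium, P1's expected payoff equals the payoff from either row against (3/5, 2/5). Using a1: −2(3/5) + 2(2/5) = -2/5.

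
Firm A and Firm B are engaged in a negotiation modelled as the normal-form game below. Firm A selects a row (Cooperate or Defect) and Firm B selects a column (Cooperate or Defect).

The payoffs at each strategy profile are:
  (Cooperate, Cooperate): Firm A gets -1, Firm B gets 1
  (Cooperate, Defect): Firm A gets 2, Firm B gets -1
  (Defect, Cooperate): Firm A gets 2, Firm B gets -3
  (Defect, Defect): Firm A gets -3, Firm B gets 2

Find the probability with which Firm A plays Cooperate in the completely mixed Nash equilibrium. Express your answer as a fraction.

Let p be the probability that Firm A plays Cooperate. In a completely mixed equilibrium, Firm B must be indifferent between Cooperate and Defect.
Firm B's expected payoff from Cooperate is p − 3(1−p); from Defect it is −p + 2(1−p).
Setting these equal: 4p − 3 = −3p + 2, so p = 5/7.

5/7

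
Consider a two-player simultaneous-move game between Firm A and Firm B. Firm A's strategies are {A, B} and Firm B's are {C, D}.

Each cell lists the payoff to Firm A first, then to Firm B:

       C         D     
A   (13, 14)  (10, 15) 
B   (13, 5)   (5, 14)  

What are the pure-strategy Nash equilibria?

(A, C): Firm B prefers D (15 > 14) — not an equilibrium.
(A, D): Firm A gets 10 ≥ 5 from B, and Firm B gets 15 ≥ 14 from C — Nash equilibrium.
(B, C): Firm B prefers D (14 > 5) — not an equilibrium.
(B, D): Firm A prefers A (10 > 5) — not an equilibrium.

(A, D)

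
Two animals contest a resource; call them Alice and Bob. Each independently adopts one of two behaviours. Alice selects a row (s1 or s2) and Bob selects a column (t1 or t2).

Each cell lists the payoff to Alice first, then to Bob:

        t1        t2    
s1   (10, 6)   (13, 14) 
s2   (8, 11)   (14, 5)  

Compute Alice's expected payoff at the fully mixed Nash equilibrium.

First find q, the probability Bob plays t1, from Alice's indifference between s1 and s2: 10q + 13(1−q) = 8q + 14(1−q), giving q = 1/3.
Since Alice is indifferent in equilibrium, Alice's expected payoff equals the payoff from either row against (1/3, 2/3). Using s1: 10(1/3) + 13(2/3) = 12.

12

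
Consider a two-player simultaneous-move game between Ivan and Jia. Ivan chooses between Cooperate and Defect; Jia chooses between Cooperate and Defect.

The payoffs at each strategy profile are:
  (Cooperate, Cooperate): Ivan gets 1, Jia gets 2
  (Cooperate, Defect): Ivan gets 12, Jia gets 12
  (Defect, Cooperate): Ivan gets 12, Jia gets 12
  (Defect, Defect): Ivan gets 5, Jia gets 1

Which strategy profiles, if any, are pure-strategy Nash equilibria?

(Cooperate, Cooperate): Ivan prefers Defect (12 > 1); Jia prefers Defect (12 > 2) — not an equilibrium.
(Cooperate, Defect): Ivan gets 12 ≥ 5 from Defect, and Jia gets 12 ≥ 2 from Cooperate — Nash equilibrium.
(Defect, Cooperate): Ivan gets 12 ≥ 1 from Cooperate, and Jia gets 12 ≥ 1 from Defect — Nash equilibrium.
(Defect, Defect): Ivan prefers Cooperate (12 > 5); Jia prefers Cooperate (12 > 1) — not an equilibrium.

(Cooperate, Defect) and (Defect, Cooperate)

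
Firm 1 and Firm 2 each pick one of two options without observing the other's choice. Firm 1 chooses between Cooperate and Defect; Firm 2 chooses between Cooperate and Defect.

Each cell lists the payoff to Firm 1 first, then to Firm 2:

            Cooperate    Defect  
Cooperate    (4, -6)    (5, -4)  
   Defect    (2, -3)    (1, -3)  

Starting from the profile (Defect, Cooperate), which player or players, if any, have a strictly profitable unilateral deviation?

Firm 1

Firm 1 at (Defect, Cooperate) earns 2; deviating to Cooperate yields 4 — a strict improvement.
Firm 2 earns -3; deviating to Defect yields -3 — not better.
Only Firm 1 has a strictly profitable deviation.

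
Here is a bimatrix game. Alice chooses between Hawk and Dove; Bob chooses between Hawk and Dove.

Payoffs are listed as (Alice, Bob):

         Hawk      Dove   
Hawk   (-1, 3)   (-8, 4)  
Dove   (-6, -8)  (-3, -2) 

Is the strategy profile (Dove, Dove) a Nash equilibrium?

At (Dove, Dove), Alice earns -3; switching to Hawk would give -8, so Alice has no profitable deviation.
Bob earns -2; switching to Hawk would give -8, so Bob has no profitable deviation.
Neither player can gain by a unilateral deviation, so this profile is a Nash equilibrium.

Yes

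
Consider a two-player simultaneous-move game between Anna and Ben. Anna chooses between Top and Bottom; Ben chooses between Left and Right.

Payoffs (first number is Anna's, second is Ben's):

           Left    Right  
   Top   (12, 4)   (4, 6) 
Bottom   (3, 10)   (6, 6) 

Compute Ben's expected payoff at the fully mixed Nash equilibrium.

First find p, the probability Anna plays Top, from Ben's indifference between Left and Right: 4p + 10(1−p) = 6p + 6(1−p), giving p = 2/3.
Since Ben is indifferent in equilibrium, Ben's expected payoff equals the payoff from either column against (2/3, 1/3). Using Left: 4(2/3) + 10(1/3) = 6.

6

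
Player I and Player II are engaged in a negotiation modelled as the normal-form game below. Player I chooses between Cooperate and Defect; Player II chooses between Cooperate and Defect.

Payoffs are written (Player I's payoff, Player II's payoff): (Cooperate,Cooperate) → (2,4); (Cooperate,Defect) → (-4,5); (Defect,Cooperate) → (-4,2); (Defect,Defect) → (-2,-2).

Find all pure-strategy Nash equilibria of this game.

none

(Cooperate, Cooperate): Player II prefers Defect (5 > 4) — not an equilibrium.
(Cooperate, Defect): Player I prefers Defect (-2 > -4) — not an equilibrium.
(Defect, Cooperate): Player I prefers Cooperate (2 > -4) — not an equilibrium.
(Defect, Defect): Player II prefers Cooperate (2 > -2) — not an equilibrium.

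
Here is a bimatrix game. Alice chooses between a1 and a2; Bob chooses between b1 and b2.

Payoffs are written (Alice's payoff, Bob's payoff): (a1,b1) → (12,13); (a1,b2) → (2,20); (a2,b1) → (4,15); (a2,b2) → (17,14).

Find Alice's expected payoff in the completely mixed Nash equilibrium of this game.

196/23

First find q, the probability Bob plays b1, from Alice's indifference between a1 and a2: 12q + 2(1−q) = 4q + 17(1−q), giving q = 15/23.
Since Alice is indifferent in equilibrium, Alice's expected payoff equals the payoff from either row against (15/23, 8/23). Using a1: 12(15/23) + 2(8/23) = 196/23.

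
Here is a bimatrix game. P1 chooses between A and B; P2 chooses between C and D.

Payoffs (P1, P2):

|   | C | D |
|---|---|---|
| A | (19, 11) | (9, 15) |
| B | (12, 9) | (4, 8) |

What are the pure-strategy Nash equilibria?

(A, C): P2 prefers D (15 > 11) — not an equilibrium.
(A, D): P1 gets 9 ≥ 4 from B, and P2 gets 15 ≥ 11 from C — Nash equilibrium.
(B, C): P1 prefers A (19 > 12) — not an equilibrium.
(B, D): P1 prefers A (9 > 4); P2 prefers C (9 > 8) — not an equilibrium.

(A, D)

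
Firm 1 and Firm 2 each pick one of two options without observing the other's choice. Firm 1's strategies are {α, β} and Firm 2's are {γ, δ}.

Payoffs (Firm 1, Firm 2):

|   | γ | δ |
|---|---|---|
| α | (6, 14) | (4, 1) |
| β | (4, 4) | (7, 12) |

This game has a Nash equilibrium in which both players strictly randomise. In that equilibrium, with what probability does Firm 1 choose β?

13/21

Let p be the probability that Firm 1 plays α. In a completely mixed equilibrium, Firm 2 must be indifferent between γ and δ.
Firm 2's expected payoff from γ is 14p + 4(1−p); from δ it is p + 12(1−p).
Setting these equal: 10p + 4 = −11p + 12, so p = 8/21.
Therefore Firm 1 plays β with probability 1 − 8/21 = 13/21.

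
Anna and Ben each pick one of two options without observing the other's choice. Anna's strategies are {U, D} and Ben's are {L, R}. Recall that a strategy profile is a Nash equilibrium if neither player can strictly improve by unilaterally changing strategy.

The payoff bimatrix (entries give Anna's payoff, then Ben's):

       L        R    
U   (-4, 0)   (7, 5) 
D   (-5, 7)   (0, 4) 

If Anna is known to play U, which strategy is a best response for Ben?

Against U, Ben earns 0 from L and 5 from R.
So R is the best response.

R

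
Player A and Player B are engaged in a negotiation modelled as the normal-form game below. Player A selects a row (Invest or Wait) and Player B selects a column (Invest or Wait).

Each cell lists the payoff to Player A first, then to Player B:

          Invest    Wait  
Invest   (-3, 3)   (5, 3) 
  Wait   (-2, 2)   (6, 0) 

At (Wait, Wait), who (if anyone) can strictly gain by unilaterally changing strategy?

Player A at (Wait, Wait) earns 6; deviating to Invest yields 5 — not better.
Player B earns 0; deviating to Invest yields 2 — a strict improvement.
Only Player B has a strictly profitable deviation.

Player B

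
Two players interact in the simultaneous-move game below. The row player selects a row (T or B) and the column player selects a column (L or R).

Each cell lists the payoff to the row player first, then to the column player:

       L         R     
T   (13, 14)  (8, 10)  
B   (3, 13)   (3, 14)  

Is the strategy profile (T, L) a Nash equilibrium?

Yes

At (T, L), the row player earns 13; switching to B would give 3, so the row player has no profitable deviation.
The column player earns 14; switching to R would give 10, so the column player has no profitable deviation.
Neither player can gain by a unilateral deviation, so this profile is a Nash equilibrium.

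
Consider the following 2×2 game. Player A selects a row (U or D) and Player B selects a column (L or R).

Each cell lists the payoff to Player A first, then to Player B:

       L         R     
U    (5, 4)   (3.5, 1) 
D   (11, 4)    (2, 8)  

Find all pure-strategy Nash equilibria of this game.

none

(U, L): Player A prefers D (11 > 5) — not an equilibrium.
(U, R): Player B prefers L (4 > 1) — not an equilibrium.
(D, L): Player B prefers R (8 > 4) — not an equilibrium.
(D, R): Player A prefers U (3.5 > 2) — not an equilibrium.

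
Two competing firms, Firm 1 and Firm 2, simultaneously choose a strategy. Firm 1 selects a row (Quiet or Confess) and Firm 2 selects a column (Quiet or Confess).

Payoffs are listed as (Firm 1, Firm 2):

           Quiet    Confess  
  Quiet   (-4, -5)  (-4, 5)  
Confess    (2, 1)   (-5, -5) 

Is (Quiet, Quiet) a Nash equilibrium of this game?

No

At (Quiet, Quiet), Firm 1 earns -4; switching to Confess would give 2, so Firm 1 would deviate.
Firm 2 earns -5; switching to Confess would give 5, so Firm 2 would deviate.
Since at least one player can profitably deviate, this is not a Nash equilibrium.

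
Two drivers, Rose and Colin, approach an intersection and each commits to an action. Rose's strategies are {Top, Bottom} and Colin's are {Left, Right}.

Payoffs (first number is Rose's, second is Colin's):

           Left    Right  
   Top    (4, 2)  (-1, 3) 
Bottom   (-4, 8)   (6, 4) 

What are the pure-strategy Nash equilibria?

(Top, Left): Colin prefers Right (3 > 2) — not an equilibrium.
(Top, Right): Rose prefers Bottom (6 > -1) — not an equilibrium.
(Bottom, Left): Rose prefers Top (4 > -4) — not an equilibrium.
(Bottom, Right): Colin prefers Left (8 > 4) — not an equilibrium.

none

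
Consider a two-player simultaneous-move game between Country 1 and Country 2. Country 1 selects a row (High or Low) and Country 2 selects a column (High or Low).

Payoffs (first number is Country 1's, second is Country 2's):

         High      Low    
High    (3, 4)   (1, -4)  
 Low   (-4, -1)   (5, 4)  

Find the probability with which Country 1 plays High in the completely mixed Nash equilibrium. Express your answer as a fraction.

5/13

Let x be the probability that Country 1 plays High. In a completely mixed equilibrium, Country 2 must be indifferent between High and Low.
Country 2's expected payoff from High is 4x − (1−x); from Low it is −4x + 4(1−x).
Setting these equal: 5x − 1 = −8x + 4, so x = 5/13.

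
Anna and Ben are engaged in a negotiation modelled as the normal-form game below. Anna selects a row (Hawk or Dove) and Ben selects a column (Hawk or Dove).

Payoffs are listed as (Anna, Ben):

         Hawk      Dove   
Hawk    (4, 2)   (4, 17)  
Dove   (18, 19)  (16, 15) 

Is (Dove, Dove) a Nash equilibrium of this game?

No

At (Dove, Dove), Anna earns 16; switching to Hawk would give 4, so Anna has no profitable deviation.
Ben earns 15; switching to Hawk would give 19, so Ben would deviate.
Since at least one player can profitably deviate, this is not a Nash equilibrium.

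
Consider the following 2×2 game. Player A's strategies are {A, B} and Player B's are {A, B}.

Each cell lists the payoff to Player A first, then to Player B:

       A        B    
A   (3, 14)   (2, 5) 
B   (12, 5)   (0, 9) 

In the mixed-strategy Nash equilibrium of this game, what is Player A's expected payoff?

24/11

First find q, the probability Player B plays A, from Player A's indifference between A and B: 3q + 2(1−q) = 12q, giving q = 2/11.
Since Player A is indifferent in equilibrium, Player A's expected payoff equals the payoff from either row against (2/11, 9/11). Using A: 3(2/11) + 2(9/11) = 24/11.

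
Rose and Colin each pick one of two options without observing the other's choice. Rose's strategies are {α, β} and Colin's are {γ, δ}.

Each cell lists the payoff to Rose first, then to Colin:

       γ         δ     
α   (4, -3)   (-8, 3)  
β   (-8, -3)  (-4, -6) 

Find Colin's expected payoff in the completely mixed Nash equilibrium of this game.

-3

First find p, the probability Rose plays α, from Colin's indifference between γ and δ: −3p − 3(1−p) = 3p − 6(1−p), giving p = 1/3.
Since Colin is indifferent in equilibrium, Colin's expected payoff equals the payoff from either column against (1/3, 2/3). Using γ: −3(1/3) − 3(2/3) = -3.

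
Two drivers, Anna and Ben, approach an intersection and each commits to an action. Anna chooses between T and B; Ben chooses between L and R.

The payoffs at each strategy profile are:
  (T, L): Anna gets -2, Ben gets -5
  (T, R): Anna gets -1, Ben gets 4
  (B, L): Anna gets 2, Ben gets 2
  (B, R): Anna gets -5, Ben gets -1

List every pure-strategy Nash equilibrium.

(T, L): Anna prefers B (2 > -2); Ben prefers R (4 > -5) — not an equilibrium.
(T, R): Anna gets -1 ≥ -5 from B, and Ben gets 4 ≥ -5 from L — Nash equilibrium.
(B, L): Anna gets 2 ≥ -2 from T, and Ben gets 2 ≥ -1 from R — Nash equilibrium.
(B, R): Anna prefers T (-1 > -5); Ben prefers L (2 > -1) — not an equilibrium.

(T, R) and (B, L)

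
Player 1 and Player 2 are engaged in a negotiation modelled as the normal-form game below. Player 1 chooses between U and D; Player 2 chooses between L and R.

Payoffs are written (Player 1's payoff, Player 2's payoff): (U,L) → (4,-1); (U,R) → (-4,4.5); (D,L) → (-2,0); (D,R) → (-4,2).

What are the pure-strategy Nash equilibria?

(U, L): Player 2 prefers R (4.5 > -1) — not an equilibrium.
(U, R): Player 1 gets -4 ≥ -4 from D, and Player 2 gets 4.5 ≥ -1 from L — Nash equilibrium.
(D, L): Player 1 prefers U (4 > -2); Player 2 prefers R (2 > 0) — not an equilibrium.
(D, R): Player 1 gets -4 ≥ -4 from U, and Player 2 gets 2 ≥ 0 from L — Nash equilibrium.

(U, R) and (D, R)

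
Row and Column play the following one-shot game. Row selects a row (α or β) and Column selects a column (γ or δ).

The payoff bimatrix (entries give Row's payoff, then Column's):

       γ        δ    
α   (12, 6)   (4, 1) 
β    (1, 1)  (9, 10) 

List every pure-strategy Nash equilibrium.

(α, γ): Row gets 12 ≥ 1 from β, and Column gets 6 ≥ 1 from δ — Nash equilibrium.
(α, δ): Row prefers β (9 > 4); Column prefers γ (6 > 1) — not an equilibrium.
(β, γ): Row prefers α (12 > 1); Column prefers δ (10 > 1) — not an equilibrium.
(β, δ): Row gets 9 ≥ 4 from α, and Column gets 10 ≥ 1 from γ — Nash equilibrium.

(α, γ) and (β, δ)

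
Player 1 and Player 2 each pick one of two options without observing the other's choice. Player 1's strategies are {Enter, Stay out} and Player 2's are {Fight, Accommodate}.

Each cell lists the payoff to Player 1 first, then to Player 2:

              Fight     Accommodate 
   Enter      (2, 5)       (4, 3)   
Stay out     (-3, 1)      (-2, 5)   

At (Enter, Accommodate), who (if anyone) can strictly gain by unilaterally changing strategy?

Player 1 at (Enter, Accommodate) earns 4; deviating to Stay out yields -2 — not better.
Player 2 earns 3; deviating to Fight yields 5 — a strict improvement.
Only Player 2 has a strictly profitable deviation.

Player 2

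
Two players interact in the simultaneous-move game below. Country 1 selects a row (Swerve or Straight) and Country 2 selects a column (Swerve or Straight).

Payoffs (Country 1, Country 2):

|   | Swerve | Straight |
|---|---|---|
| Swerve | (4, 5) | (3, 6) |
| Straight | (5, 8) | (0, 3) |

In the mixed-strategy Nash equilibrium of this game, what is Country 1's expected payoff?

First find q, the probability Country 2 plays Swerve, from Country 1's indifference between Swerve and Straight: 4q + 3(1−q) = 5q, giving q = 3/4.
Since Country 1 is indifferent in equilibrium, Country 1's expected payoff equals the payoff from either row against (3/4, 1/4). Using Swerve: 4(3/4) + 3(1/4) = 15/4.

15/4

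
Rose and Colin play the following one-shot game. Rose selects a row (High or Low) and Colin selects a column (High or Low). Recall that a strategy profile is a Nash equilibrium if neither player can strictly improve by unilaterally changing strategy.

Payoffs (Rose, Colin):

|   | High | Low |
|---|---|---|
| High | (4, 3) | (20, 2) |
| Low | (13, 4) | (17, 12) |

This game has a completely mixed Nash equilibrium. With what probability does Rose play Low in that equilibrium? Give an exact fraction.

1/9

Let r be the probability that Rose plays High. In a completely mixed equilibrium, Colin must be indifferent between High and Low.
Colin's expected payoff from High is 3r + 4(1−r); from Low it is 2r + 12(1−r).
Setting these equal: −r + 4 = −10r + 12, so r = 8/9.
Therefore Rose plays Low with probability 1 − 8/9 = 1/9.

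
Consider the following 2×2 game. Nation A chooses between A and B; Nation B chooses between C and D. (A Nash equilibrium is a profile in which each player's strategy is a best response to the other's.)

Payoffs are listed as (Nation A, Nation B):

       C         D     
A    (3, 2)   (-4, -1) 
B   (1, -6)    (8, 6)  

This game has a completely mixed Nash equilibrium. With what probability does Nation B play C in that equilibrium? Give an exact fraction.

6/7

Let q be the probability that Nation B plays C. In a completely mixed equilibrium, Nation A must be indifferent between A and B.
Nation A's expected payoff from A is 3q − 4(1−q); from B it is q + 8(1−q).
Setting these equal: 7q − 4 = −7q + 8, so q = 6/7.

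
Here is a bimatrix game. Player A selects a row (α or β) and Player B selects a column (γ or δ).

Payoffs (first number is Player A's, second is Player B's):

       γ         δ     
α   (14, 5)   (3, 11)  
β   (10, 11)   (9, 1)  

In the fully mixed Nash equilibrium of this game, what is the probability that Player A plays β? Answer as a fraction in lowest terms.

3/8

Let p be the probability that Player A plays α. In a completely mixed equilibrium, Player B must be indifferent between γ and δ.
Player B's expected payoff from γ is 5p + 11(1−p); from δ it is 11p + (1−p).
Setting these equal: −6p + 11 = 10p + 1, so p = 5/8.
Therefore Player A plays β with probability 1 − 5/8 = 3/8.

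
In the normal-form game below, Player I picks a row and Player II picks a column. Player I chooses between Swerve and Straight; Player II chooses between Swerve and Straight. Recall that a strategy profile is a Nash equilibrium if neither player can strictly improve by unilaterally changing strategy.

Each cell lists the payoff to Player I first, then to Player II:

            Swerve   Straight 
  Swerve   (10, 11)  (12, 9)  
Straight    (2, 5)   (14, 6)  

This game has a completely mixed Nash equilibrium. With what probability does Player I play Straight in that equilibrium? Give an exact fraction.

Let p be the probability that Player I plays Swerve. In a completely mixed equilibrium, Player II must be indifferent between Swerve and Straight.
Player II's expected payoff from Swerve is 11p + 5(1−p); from Straight it is 9p + 6(1−p).
Setting these equal: 6p + 5 = 3p + 6, so p = 1/3.
Therefore Player I plays Straight with probability 1 − 1/3 = 2/3.

2/3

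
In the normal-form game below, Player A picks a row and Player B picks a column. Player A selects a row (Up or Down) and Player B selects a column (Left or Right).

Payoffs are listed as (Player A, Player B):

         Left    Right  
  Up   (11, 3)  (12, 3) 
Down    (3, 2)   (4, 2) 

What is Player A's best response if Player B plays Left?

Against Left, Player A earns 11 from Up and 3 from Down.
So Up is the best response.

Up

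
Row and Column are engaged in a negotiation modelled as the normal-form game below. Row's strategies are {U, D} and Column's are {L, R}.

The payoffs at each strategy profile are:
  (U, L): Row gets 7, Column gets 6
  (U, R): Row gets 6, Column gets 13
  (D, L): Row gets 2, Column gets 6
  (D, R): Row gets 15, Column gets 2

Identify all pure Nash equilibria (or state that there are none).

none

(U, L): Column prefers R (13 > 6) — not an equilibrium.
(U, R): Row prefers D (15 > 6) — not an equilibrium.
(D, L): Row prefers U (7 > 2) — not an equilibrium.
(D, R): Column prefers L (6 > 2) — not an equilibrium.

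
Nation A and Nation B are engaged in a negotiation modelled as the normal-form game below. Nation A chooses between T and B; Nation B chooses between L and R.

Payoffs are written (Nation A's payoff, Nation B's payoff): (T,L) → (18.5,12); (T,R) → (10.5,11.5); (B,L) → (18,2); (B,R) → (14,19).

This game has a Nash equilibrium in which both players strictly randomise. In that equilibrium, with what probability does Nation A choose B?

1/35

Let p be the probability that Nation A plays T. In a completely mixed equilibrium, Nation B must be indifferent between L and R.
Nation B's expected payoff from L is 12p + 2(1−p); from R it is 11.5p + 19(1−p).
Setting these equal: 10p + 2 = −7.5p + 19, so p = 34/35.
Therefore Nation A plays B with probability 1 − 34/35 = 1/35.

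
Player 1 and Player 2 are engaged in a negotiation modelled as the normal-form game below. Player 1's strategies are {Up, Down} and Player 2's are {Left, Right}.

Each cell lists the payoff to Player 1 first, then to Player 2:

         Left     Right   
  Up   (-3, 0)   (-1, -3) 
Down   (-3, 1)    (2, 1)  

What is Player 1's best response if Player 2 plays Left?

either — both Up and Down are best responses

Against Left, Player 1 earns -3 from Up and -3 from Down.
So either strategy is a best response.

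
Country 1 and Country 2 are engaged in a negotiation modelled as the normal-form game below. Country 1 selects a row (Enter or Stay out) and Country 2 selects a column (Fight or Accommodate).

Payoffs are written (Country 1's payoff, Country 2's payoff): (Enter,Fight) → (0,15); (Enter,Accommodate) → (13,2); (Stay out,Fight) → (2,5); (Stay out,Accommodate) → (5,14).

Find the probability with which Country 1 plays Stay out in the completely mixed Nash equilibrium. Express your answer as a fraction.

13/22

Let r be the probability that Country 1 plays Enter. In a completely mixed equilibrium, Country 2 must be indifferent between Fight and Accommodate.
Country 2's expected payoff from Fight is 15r + 5(1−r); from Accommodate it is 2r + 14(1−r).
Setting these equal: 10r + 5 = −12r + 14, so r = 9/22.
Therefore Country 1 plays Stay out with probability 1 − 9/22 = 13/22.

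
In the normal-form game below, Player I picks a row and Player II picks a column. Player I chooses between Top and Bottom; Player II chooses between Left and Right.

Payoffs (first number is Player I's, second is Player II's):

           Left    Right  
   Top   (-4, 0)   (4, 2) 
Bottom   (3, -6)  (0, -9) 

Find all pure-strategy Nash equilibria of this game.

(Top, Left): Player I prefers Bottom (3 > -4); Player II prefers Right (2 > 0) — not an equilibrium.
(Top, Right): Player I gets 4 ≥ 0 from Bottom, and Player II gets 2 ≥ 0 from Left — Nash equilibrium.
(Bottom, Left): Player I gets 3 ≥ -4 from Top, and Player II gets -6 ≥ -9 from Right — Nash equilibrium.
(Bottom, Right): Player I prefers Top (4 > 0); Player II prefers Left (-6 > -9) — not an equilibrium.

(Top, Right) and (Bottom, Left)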